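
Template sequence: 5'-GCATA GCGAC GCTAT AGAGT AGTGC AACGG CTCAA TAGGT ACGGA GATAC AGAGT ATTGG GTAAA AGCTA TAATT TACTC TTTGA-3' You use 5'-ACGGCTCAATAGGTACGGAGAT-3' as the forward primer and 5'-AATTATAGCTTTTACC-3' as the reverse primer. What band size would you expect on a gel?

Forward primer ACGGCTCAATAGGTACGGAGAT is found on the top strand at positions 27–48.
The reverse primer's reverse complement is GGTAAAAGCTATAATT, which matches the template at positions 60–75.
The product runs from position 27 to position 75, so its length is 75 − 27 + 1 = 49 bp.

49 bp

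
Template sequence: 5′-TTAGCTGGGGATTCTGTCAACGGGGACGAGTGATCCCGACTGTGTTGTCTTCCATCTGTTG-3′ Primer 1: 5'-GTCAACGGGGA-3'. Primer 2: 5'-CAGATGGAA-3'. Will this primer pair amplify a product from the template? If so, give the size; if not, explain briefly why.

Primer 1 (GTCAACGGGGA) matches the top strand at positions 16–26; it acts as a forward primer.
Primer 2's reverse complement is TTCCATCTG, matching the top strand at positions 50–58; it acts as a reverse primer.
The 3' ends face each other across positions 16–58, giving a 43 bp product.

Yes — a 43 bp product.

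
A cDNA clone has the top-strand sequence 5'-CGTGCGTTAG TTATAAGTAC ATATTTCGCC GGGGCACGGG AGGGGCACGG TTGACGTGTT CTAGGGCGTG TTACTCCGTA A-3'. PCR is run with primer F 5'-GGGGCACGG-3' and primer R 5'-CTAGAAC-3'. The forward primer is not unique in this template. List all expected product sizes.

34 bp, 23 bp

The forward primer GGGGCACGG matches the top strand at positions 31–39, 42–50.
The reverse primer's reverse complement is GTTCTAG, matching at positions 58–64.
Each forward site pairs with the reverse site to give a product ending at position 64: sizes 34, 23 bp.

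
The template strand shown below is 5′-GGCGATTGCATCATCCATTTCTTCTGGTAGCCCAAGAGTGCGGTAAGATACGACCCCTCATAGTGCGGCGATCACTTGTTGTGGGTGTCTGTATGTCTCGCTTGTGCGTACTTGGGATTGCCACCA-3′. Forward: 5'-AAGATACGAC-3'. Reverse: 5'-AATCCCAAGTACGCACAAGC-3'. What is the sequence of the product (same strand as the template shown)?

5'-AAGATACGACCCCTCATAGTGCGGCGATCACTTGTTGTGGGTGTCTGTATGTCTCGCTTGTGCGTACTTGGGATT-3'

Scanning the template, AAGATACGAC occurs at positions 45–54; this primer anneals to the bottom strand there with its 3' end pointing downstream.
Reverse complement of the reverse primer: GCTTGTGCGTACTTGGGATT. This occurs on the top strand at positions 100–119.
The product is the template from position 45 through 119 (75 bp).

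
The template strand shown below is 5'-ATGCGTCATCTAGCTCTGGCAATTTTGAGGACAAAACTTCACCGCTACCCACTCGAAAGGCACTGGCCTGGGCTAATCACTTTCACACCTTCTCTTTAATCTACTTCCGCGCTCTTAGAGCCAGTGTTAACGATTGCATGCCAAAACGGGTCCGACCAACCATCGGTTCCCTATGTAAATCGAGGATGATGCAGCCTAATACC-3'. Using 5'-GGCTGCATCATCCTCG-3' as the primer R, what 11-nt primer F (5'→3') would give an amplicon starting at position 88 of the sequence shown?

5'-CCTTCTCTTTA-3'

The reverse primer's reverse complement CGAGGATGATGCAGCC matches the template at positions 181–196; the product starts at position 88.
The forward primer is identical to the top strand over positions 88–98: CCTTCTCTTTA.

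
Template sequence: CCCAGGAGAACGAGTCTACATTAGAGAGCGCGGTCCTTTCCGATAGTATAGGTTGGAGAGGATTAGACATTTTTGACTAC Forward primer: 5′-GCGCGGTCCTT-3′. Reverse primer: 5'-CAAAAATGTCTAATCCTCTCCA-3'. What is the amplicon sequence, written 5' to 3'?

Forward primer GCGCGGTCCTT is found on the top strand at positions 28–38.
The reverse primer's reverse complement is TGGAGAGGATTAGACATTTTTG, which matches the template at positions 54–75.
The product is the template from position 28 through 75 (48 bp).

5'-GCGCGGTCCTTTCCGATAGTATAGGTTGGAGAGGATTAGACATTTTTG-3'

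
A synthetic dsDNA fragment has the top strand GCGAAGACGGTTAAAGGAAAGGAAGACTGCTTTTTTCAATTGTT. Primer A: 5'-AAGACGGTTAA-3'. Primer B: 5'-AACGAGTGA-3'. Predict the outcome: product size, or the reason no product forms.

Primer B (AACGAGTGA) does not match the top strand, and its reverse complement TCACTCGTT does not match either.
With no annealing site for primer B, no amplification occurs.

No product — primer B has no binding site in the template.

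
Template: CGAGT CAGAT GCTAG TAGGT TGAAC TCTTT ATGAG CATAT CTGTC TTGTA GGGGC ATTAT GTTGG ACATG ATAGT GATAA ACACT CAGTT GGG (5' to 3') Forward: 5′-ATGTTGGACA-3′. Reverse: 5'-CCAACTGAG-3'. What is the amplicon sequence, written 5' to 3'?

5'-ATGTTGGACATGATAGTGATAAACACTCAGTTGG-3'

Scanning the template, ATGTTGGACA occurs at positions 59–68; this primer anneals to the bottom strand there with its 3' end pointing downstream.
The reverse primer's reverse complement is CTCAGTTGG, which matches the template at positions 84–92.
The product is the template from position 59 through 92 (34 bp).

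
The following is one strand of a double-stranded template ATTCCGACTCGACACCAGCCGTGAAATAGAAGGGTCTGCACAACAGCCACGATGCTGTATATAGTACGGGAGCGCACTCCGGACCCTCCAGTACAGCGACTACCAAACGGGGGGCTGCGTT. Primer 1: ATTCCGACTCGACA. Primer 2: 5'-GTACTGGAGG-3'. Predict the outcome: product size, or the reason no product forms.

Primer 1 (ATTCCGACTCGACA) matches the top strand at positions 1–14; it acts as a forward primer.
Primer 2's reverse complement is CCTCCAGTAC, matching the top strand at positions 85–94; it acts as a reverse primer.
The 3' ends face each other across positions 1–94, giving a 94 bp product.

Yes — a 94 bp product.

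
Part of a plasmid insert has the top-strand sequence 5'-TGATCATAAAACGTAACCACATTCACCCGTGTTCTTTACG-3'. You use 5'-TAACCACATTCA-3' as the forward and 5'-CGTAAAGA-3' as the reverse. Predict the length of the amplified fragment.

27 bp

Forward primer TAACCACATTCA is found on the top strand at positions 14–25.
Taking the reverse complement of CGTAAAGA gives TCTTTACG, found at positions 33–40 on the template; the primer anneals here to the top strand with its 3' end pointing upstream.
Product length = (reverse-primer end) − (forward-primer start) + 1 = 40 − 14 + 1 = 27 bp.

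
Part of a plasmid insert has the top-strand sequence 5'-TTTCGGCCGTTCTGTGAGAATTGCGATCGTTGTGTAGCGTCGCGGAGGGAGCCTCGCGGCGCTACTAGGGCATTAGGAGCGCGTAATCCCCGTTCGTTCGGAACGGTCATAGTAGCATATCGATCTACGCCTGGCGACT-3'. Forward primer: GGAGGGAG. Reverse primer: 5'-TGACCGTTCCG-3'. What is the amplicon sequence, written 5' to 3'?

Scanning the template, GGAGGGAG occurs at positions 44–51; this primer anneals to the bottom strand there with its 3' end pointing downstream.
The reverse primer's reverse complement is CGGAACGGTCA, which matches the template at positions 99–109.
The product is the template from position 44 through 109 (66 bp).

5'-GGAGGGAGCCTCGCGGCGCTACTAGGGCATTAGGAGCGCGTAATCCCCGTTCGTTCGGAACGGTCA-3'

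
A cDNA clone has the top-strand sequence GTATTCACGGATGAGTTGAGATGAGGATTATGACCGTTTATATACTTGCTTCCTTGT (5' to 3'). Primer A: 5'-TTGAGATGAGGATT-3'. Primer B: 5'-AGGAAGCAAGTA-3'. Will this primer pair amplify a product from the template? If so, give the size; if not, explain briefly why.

Primer A (TTGAGATGAGGATT) matches the top strand at positions 16–29; it acts as a forward primer.
Primer B's reverse complement is TACTTGCTTCCT, matching the top strand at positions 43–54; it acts as a reverse primer.
The 3' ends face each other across positions 16–54, giving a 39 bp product.

Yes — a 39 bp product.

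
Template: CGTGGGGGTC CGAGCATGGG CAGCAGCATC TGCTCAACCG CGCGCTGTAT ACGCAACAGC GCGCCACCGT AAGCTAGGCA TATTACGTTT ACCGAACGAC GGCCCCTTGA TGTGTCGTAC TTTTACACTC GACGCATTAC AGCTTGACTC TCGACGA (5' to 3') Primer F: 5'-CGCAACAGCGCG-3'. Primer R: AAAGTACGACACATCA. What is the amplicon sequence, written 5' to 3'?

5'-CGCAACAGCGCGCCACCGTAAGCTAGGCATATTACGTTTACCGAACGACGGCCCCTTGATGTGTCGTACTTT-3'

Forward primer CGCAACAGCGCG is found on the top strand at positions 52–63.
Reverse complement of the reverse primer: TGATGTGTCGTACTTT. This occurs on the top strand at positions 108–123.
The product is the template from position 52 through 123 (72 bp).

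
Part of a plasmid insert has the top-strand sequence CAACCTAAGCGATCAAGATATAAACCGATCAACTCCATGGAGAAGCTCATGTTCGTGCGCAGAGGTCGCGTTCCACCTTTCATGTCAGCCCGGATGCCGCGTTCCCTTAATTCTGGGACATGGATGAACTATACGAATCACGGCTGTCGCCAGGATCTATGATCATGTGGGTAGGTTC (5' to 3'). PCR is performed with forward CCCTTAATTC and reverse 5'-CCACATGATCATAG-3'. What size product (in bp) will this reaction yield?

Scanning the template, CCCTTAATTC occurs at positions 104–113; this primer anneals to the bottom strand there with its 3' end pointing downstream.
The reverse primer's reverse complement is CTATGATCATGTGG, which matches the template at positions 157–170.
Amplicon spans positions 104–170: 67 bp.

67 bp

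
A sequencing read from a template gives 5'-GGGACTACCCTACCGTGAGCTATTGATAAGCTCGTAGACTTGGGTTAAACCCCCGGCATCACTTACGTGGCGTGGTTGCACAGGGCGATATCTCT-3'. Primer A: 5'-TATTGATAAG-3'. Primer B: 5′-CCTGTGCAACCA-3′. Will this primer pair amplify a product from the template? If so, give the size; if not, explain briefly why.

Primer A (TATTGATAAG) matches the top strand at positions 21–30; it acts as a forward primer.
Primer B's reverse complement is TGGTTGCACAGG, matching the top strand at positions 73–84; it acts as a reverse primer.
The 3' ends face each other across positions 21–84, giving a 64 bp product.

Yes — a 64 bp product.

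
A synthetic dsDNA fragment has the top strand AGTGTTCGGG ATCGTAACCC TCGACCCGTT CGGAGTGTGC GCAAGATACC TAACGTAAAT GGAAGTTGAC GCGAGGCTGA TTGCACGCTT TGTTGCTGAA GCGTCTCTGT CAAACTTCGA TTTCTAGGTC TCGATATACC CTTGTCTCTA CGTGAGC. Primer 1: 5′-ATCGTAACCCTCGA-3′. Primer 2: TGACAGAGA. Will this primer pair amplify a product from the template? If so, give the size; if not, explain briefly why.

Primer 1 (ATCGTAACCCTCGA) matches the top strand at positions 11–24; it acts as a forward primer.
Primer 2's reverse complement is TCTCTGTCA, matching the top strand at positions 104–112; it acts as a reverse primer.
The 3' ends face each other across positions 11–112, giving a 102 bp product.

Yes — a 102 bp product.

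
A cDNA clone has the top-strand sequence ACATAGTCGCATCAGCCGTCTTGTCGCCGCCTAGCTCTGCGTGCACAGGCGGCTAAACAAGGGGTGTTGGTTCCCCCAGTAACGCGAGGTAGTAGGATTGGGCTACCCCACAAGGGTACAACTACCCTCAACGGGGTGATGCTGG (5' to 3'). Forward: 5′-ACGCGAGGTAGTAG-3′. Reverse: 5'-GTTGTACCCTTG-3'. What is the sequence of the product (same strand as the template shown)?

The forward primer matches the template at positions 82–95.
The reverse primer's reverse complement is CAAGGGTACAAC, which matches the template at positions 111–122.
The product is the template from position 82 through 122 (41 bp).

5'-ACGCGAGGTAGTAGGATTGGGCTACCCCACAAGGGTACAAC-3'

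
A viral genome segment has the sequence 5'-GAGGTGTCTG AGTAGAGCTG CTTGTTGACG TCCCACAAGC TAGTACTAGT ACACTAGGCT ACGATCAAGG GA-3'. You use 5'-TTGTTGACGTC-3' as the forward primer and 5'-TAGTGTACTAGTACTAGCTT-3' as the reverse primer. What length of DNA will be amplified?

Forward primer TTGTTGACGTC is found on the top strand at positions 22–32.
Reverse complement of the reverse primer: AAGCTAGTACTAGTACACTA. This occurs on the top strand at positions 37–56.
Amplicon spans positions 22–56: 35 bp.

35 bp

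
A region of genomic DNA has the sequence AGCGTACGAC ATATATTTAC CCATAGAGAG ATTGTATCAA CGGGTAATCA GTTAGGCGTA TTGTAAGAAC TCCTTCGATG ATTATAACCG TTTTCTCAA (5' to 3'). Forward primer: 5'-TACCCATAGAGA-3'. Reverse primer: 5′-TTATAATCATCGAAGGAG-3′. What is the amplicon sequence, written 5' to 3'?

5'-TACCCATAGAGAGATTGTATCAACGGGTAATCAGTTAGGCGTATTGTAAGAACTCCTTCGATGATTATAA-3'

Forward primer TACCCATAGAGA is found on the top strand at positions 18–29.
Reverse complement of the reverse primer: CTCCTTCGATGATTATAA. This occurs on the top strand at positions 70–87.
The product is the template from position 18 through 87 (70 bp).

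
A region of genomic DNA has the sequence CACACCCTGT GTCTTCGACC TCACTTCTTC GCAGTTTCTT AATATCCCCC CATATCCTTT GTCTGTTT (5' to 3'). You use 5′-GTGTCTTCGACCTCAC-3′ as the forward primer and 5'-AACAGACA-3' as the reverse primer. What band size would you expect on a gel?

59 bp

Scanning the template, GTGTCTTCGACCTCAC occurs at positions 9–24; this primer anneals to the bottom strand there with its 3' end pointing downstream.
The reverse primer's reverse complement is TGTCTGTT, which matches the template at positions 60–67.
Amplicon spans positions 9–67: 59 bp.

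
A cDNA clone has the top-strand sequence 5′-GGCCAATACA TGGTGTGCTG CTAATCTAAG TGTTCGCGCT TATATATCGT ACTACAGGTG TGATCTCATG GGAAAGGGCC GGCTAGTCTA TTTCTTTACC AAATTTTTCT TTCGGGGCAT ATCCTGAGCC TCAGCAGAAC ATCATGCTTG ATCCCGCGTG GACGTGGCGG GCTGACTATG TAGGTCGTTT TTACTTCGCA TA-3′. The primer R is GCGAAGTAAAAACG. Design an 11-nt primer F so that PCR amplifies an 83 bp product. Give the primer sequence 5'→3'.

The reverse primer's reverse complement CGTTTTTACTTCGC matches the template at positions 186–199, so the product ends at position 199.
An 83 bp product then starts at position 199 − 83 + 1 = 117.
The forward primer is identical to the top strand there: GCATATCCTGA.

5'-GCATATCCTGA-3'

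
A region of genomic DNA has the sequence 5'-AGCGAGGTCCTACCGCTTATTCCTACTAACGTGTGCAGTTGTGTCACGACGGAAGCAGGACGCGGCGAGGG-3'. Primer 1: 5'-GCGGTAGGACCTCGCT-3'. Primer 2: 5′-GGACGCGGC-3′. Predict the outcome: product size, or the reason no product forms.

Primer 1 (GCGGTAGGACCTCGCT) has reverse complement AGCGAGGTCCTACCGC, which matches the top strand at positions 1–16; primer 1 anneals to the top strand there with its 3' end pointing upstream toward position 1.
Primer 2 (GGACGCGGC) matches the top strand directly at positions 58–66; it anneals to the bottom strand with its 3' end pointing downstream toward position 66.
The 3' ends diverge (primer 1 extends toward position 1, primer 2 toward position 71), so the primers never converge on a shared product.

No product — the primers' 3' ends point away from each other.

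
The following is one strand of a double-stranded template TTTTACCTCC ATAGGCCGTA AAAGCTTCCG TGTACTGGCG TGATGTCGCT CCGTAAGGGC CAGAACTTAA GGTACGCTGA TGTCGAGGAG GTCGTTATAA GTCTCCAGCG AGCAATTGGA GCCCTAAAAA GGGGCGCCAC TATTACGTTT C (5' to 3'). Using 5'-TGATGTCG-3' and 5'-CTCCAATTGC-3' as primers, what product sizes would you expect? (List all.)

The forward primer TGATGTCG matches the top strand at positions 41–48, 78–85.
The reverse primer's reverse complement is GCAATTGGAG, matching at positions 112–121.
Each forward site pairs with the reverse site to give a product ending at position 121: sizes 81, 44 bp.

81 bp, 44 bp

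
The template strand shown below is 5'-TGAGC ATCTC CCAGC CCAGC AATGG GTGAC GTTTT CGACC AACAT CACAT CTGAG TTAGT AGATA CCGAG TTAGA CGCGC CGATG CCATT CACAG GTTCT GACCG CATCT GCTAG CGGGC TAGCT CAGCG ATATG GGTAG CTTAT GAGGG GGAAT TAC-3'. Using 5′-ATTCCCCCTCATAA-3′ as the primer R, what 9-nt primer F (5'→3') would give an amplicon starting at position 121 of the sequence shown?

The reverse primer's reverse complement TTATGAGGGGGAAT matches the template at positions 142–155; the product starts at position 121.
The forward primer is identical to the top strand over positions 121–129: TAGCTCAGC.

5'-TAGCTCAGC-3'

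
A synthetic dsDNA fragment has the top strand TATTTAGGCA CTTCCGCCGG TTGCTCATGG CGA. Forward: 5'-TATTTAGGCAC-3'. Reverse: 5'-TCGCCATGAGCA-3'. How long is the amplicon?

The forward primer matches the template at positions 1–11.
Taking the reverse complement of TCGCCATGAGCA gives TGCTCATGGCGA, found at positions 22–33 on the template; the primer anneals here to the top strand with its 3' end pointing upstream.
The product runs from position 1 to position 33, so its length is 33 − 1 + 1 = 33 bp.

33 bp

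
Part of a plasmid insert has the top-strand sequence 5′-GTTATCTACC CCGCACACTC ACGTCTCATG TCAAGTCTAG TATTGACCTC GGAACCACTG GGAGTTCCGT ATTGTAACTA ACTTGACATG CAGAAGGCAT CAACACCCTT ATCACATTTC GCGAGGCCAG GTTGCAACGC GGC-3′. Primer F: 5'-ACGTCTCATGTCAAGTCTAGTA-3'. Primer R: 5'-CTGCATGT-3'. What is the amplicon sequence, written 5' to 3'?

Forward primer ACGTCTCATGTCAAGTCTAGTA is found on the top strand at positions 21–42.
The reverse primer's reverse complement is ACATGCAG, which matches the template at positions 86–93.
The product is the template from position 21 through 93 (73 bp).

5'-ACGTCTCATGTCAAGTCTAGTATTGACCTCGGAACCACTGGGAGTTCCGTATTGTAACTAACTTGACATGCAG-3'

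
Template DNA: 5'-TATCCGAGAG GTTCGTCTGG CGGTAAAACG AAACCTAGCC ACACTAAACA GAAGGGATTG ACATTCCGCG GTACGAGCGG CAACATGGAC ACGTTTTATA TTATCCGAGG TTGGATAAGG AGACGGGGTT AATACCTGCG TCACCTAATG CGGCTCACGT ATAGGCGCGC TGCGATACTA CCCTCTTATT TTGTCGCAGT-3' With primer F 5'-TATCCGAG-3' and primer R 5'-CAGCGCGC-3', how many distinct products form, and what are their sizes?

Two products: 172 bp, 71 bp

The forward primer TATCCGAG matches the top strand at positions 1–8, 102–109.
The reverse primer's reverse complement is GCGCGCTG, matching at positions 165–172.
Each forward site pairs with the reverse site to give a product ending at position 172: sizes 172, 71 bp.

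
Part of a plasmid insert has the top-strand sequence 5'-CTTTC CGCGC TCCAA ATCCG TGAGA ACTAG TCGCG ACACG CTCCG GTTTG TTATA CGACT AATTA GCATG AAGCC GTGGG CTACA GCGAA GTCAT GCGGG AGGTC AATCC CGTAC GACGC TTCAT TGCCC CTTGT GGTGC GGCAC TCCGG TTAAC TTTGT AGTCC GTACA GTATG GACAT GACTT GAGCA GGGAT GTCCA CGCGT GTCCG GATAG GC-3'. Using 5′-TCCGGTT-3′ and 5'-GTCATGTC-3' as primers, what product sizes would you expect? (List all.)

142 bp, 38 bp

The forward primer TCCGGTT matches the top strand at positions 42–48, 146–152.
The reverse primer's reverse complement is GACATGAC, matching at positions 176–183.
Each forward site pairs with the reverse site to give a product ending at position 183: sizes 142, 38 bp.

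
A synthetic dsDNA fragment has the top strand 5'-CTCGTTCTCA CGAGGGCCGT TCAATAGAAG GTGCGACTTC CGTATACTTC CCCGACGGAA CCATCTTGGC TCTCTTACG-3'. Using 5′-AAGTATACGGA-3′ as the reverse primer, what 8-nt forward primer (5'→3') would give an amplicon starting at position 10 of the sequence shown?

The reverse primer's reverse complement TCCGTATACTT matches the template at positions 39–49; the product starts at position 10.
The forward primer is identical to the top strand over positions 10–17: ACGAGGGC.

5'-ACGAGGGC-3'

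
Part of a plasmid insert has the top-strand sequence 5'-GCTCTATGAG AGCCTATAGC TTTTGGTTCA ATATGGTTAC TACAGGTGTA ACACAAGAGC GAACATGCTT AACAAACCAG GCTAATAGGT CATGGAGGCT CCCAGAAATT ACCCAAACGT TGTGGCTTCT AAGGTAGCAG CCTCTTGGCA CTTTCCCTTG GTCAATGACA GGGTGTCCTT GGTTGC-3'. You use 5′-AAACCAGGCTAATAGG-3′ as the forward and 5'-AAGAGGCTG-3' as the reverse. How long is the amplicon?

73 bp

Forward primer AAACCAGGCTAATAGG is found on the top strand at positions 74–89.
Reverse complement of the reverse primer: CAGCCTCTT. This occurs on the top strand at positions 138–146.
Amplicon spans positions 74–146: 73 bp.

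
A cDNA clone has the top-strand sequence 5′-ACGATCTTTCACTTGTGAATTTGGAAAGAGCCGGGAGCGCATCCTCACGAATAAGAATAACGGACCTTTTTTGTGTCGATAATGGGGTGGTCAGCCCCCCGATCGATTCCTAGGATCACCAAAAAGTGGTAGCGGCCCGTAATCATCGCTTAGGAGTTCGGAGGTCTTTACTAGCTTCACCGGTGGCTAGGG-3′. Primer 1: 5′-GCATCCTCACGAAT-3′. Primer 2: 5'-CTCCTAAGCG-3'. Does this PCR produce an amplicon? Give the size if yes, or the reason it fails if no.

Yes — a 118 bp product.

Primer 1 (GCATCCTCACGAAT) matches the top strand at positions 39–52; it acts as a forward primer.
Primer 2's reverse complement is CGCTTAGGAG, matching the top strand at positions 147–156; it acts as a reverse primer.
The 3' ends face each other across positions 39–156, giving a 118 bp product.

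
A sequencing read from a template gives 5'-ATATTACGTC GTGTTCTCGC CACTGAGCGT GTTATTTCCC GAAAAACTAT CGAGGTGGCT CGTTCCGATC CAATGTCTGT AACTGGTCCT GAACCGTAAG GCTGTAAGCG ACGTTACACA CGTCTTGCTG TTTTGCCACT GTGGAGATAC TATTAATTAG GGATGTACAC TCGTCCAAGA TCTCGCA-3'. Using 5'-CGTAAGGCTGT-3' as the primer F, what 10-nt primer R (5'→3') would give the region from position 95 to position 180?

5'-TCTTGGACGA-3'

The product's 3' end on the top strand is position 180.
The reverse primer anneals to the top strand over positions 171–180, i.e. to TCGTCCAAGA.
Its sequence written 5'→3' is the reverse complement: TCTTGGACGA.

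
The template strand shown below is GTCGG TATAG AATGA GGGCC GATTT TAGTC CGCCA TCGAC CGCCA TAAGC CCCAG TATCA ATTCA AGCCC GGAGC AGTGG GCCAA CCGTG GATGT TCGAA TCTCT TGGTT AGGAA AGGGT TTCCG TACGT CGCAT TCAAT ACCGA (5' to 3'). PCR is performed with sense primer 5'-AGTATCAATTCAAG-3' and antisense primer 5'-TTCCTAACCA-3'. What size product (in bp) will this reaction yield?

Scanning the template, AGTATCAATTCAAG occurs at positions 54–67; this primer anneals to the bottom strand there with its 3' end pointing downstream.
Reverse complement of the reverse primer: TGGTTAGGAA. This occurs on the top strand at positions 106–115.
The product runs from position 54 to position 115, so its length is 115 − 54 + 1 = 62 bp.

62 bp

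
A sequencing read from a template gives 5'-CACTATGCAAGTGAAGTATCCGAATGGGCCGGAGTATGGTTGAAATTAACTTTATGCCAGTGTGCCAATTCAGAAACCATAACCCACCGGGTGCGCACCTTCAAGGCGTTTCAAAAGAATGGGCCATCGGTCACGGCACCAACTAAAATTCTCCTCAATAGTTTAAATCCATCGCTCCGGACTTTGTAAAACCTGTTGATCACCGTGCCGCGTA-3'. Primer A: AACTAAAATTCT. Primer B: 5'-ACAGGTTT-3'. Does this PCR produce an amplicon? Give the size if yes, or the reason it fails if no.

Primer A (AACTAAAATTCT) matches the top strand at positions 141–152; it acts as a forward primer.
Primer B's reverse complement is AAACCTGT, matching the top strand at positions 189–196; it acts as a reverse primer.
The 3' ends face each other across positions 141–196, giving a 56 bp product.

Yes — a 56 bp product.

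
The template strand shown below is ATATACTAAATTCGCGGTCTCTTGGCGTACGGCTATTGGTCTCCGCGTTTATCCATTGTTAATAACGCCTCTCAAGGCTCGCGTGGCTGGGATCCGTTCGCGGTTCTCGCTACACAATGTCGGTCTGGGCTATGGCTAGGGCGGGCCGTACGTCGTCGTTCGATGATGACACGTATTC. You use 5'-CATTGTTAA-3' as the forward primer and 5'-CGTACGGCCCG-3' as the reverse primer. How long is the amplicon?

99 bp

Forward primer CATTGTTAA is found on the top strand at positions 54–62.
Reverse complement of the reverse primer: CGGGCCGTACG. This occurs on the top strand at positions 142–152.
The product runs from position 54 to position 152, so its length is 152 − 54 + 1 = 99 bp.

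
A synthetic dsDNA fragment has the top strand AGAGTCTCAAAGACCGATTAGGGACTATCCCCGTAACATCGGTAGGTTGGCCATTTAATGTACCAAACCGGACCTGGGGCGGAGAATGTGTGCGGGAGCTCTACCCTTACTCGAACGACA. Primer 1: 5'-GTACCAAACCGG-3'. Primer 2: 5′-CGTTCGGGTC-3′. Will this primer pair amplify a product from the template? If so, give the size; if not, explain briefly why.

No product — primer 2 has no binding site in the template.

Primer 2 (CGTTCGGGTC) does not match the top strand, and its reverse complement GACCCGAACG does not match either.
With no annealing site for primer 2, no amplification occurs.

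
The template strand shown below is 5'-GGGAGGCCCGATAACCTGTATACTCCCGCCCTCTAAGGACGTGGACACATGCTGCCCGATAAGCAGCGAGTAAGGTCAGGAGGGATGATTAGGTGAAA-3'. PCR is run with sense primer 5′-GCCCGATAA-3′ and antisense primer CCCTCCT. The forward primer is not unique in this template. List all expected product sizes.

79 bp, 31 bp

The forward primer GCCCGATAA matches the top strand at positions 6–14, 54–62.
The reverse primer's reverse complement is AGGAGGG, matching at positions 78–84.
Each forward site pairs with the reverse site to give a product ending at position 84: sizes 79, 31 bp.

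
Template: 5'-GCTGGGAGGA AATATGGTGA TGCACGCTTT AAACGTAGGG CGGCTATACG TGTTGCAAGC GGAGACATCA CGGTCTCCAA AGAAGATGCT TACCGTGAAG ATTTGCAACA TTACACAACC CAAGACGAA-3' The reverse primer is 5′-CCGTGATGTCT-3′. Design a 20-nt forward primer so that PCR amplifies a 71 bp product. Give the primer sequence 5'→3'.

5'-TGGGAGGAAATATGGTGATG-3'

The reverse primer's reverse complement AGACATCACGG matches the template at positions 63–73, so the product ends at position 73.
A 71 bp product then starts at position 73 − 71 + 1 = 3.
The forward primer is identical to the top strand there: TGGGAGGAAATATGGTGATG.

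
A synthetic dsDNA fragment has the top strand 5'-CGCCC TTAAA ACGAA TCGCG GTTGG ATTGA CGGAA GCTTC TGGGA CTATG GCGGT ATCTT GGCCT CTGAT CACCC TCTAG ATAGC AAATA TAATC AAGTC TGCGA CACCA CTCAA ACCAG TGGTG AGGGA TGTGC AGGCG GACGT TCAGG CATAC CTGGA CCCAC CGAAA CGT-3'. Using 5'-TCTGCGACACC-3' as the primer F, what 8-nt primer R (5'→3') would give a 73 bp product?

The forward primer binds at positions 99–109, so a 73 bp product ends at position 99 + 73 − 1 = 171.
The reverse primer anneals to the top strand over positions 164–171, i.e. to ACCGAAAC.
Its sequence written 5'→3' is the reverse complement: GTTTCGGT.

5'-GTTTCGGT-3'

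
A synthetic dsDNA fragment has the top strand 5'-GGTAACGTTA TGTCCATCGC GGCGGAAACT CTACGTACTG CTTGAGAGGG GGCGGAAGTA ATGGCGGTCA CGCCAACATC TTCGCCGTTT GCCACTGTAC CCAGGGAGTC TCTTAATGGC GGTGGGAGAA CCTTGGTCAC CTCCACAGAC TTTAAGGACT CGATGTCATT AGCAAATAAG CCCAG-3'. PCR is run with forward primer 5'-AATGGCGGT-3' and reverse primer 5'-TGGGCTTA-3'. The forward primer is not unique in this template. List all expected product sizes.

125 bp, 70 bp

The forward primer AATGGCGGT matches the top strand at positions 60–68, 115–123.
The reverse primer's reverse complement is TAAGCCCA, matching at positions 177–184.
Each forward site pairs with the reverse site to give a product ending at position 184: sizes 125, 70 bp.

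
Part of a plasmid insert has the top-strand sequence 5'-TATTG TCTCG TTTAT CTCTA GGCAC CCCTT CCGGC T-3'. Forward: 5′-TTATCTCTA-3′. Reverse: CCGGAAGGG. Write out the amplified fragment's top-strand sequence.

The forward primer matches the template at positions 12–20.
The reverse primer's reverse complement is CCCTTCCGG, which matches the template at positions 26–34.
The product is the template from position 12 through 34 (23 bp).

5'-TTATCTCTAGGCACCCCTTCCGG-3'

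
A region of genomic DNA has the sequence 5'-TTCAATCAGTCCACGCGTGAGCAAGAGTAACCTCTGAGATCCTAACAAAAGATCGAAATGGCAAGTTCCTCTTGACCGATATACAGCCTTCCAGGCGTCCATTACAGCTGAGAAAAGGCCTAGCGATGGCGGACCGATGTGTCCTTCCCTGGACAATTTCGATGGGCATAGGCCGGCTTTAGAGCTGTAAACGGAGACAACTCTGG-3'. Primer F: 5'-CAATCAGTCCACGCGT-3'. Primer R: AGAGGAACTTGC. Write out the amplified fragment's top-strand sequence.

Forward primer CAATCAGTCCACGCGT is found on the top strand at positions 3–18.
The reverse primer's reverse complement is GCAAGTTCCTCT, which matches the template at positions 61–72.
The product is the template from position 3 through 72 (70 bp).

5'-CAATCAGTCCACGCGTGAGCAAGAGTAACCTCTGAGATCCTAACAAAAGATCGAAATGGCAAGTTCCTCT-3'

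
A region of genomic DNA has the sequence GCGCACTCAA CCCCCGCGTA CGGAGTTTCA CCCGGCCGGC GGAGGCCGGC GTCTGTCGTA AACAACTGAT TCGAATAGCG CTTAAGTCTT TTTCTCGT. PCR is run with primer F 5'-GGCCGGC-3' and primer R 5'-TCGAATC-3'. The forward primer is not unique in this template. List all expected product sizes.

The forward primer GGCCGGC matches the top strand at positions 34–40, 44–50.
The reverse primer's reverse complement is GATTCGA, matching at positions 68–74.
Each forward site pairs with the reverse site to give a product ending at position 74: sizes 41, 31 bp.

41 bp, 31 bp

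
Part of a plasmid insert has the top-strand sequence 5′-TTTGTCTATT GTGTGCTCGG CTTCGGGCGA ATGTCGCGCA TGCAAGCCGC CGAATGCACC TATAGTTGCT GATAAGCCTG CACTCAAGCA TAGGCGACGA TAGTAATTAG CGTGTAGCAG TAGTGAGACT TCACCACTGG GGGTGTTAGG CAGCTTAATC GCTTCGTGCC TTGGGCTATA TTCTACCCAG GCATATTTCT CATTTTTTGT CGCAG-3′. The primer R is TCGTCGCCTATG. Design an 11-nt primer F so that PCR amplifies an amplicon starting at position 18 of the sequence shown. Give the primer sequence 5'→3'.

The reverse primer's reverse complement CATAGGCGACGA matches the template at positions 89–100; the product starts at position 18.
The forward primer is identical to the top strand over positions 18–28: CGGCTTCGGGC.

5'-CGGCTTCGGGC-3'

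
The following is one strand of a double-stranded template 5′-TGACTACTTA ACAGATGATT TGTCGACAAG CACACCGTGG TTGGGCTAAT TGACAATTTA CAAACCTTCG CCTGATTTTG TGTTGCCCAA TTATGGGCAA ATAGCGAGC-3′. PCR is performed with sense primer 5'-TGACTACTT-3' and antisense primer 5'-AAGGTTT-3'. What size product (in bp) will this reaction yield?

68 bp

Scanning the template, TGACTACTT occurs at positions 1–9; this primer anneals to the bottom strand there with its 3' end pointing downstream.
Reverse complement of the reverse primer: AAACCTT. This occurs on the top strand at positions 62–68.
The product runs from position 1 to position 68, so its length is 68 − 1 + 1 = 68 bp.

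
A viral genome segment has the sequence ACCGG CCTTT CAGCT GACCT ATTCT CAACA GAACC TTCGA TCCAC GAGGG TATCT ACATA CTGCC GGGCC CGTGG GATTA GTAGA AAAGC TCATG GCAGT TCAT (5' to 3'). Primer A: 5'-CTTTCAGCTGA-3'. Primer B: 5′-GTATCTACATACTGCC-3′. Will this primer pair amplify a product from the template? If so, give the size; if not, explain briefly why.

No product — both primers anneal to the same strand and extend in the same direction.

Primer A (CTTTCAGCTGA) matches the top strand at positions 7–17 (3' end points downstream).
Primer B (GTATCTACATACTGCC) also matches the top strand directly, at positions 50–65 — its reverse complement GGCAGTATGTAGATAC is not present.
Both primers anneal to the bottom strand with 3' ends pointing the same way, so neither can prime synthesis back toward the other.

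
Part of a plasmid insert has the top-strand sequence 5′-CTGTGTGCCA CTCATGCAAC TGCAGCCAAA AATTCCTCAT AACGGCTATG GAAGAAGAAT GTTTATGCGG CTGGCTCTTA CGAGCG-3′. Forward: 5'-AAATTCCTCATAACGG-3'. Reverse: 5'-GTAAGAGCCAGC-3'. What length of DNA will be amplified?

Scanning the template, AAATTCCTCATAACGG occurs at positions 30–45; this primer anneals to the bottom strand there with its 3' end pointing downstream.
The reverse primer's reverse complement is GCTGGCTCTTAC, which matches the template at positions 70–81.
Product length = (reverse-primer end) − (forward-primer start) + 1 = 81 − 30 + 1 = 52 bp.

52 bp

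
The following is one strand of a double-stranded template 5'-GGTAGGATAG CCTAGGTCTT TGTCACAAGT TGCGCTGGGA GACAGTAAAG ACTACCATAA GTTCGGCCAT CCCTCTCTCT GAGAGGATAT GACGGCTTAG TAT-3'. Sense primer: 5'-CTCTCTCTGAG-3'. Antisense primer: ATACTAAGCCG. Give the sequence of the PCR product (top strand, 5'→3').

Forward primer CTCTCTCTGAG is found on the top strand at positions 73–83.
Taking the reverse complement of ATACTAAGCCG gives CGGCTTAGTAT, found at positions 93–103 on the template; the primer anneals here to the top strand with its 3' end pointing upstream.
The product is the template from position 73 through 103 (31 bp).

5'-CTCTCTCTGAGAGGATATGACGGCTTAGTAT-3'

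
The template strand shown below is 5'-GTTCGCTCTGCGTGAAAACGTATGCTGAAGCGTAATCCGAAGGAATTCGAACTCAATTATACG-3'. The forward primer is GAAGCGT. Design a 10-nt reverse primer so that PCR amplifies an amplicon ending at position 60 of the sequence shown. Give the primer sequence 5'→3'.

5'-ATAATTGAGT-3'

The forward primer binds at positions 27–33; the product's 3' end on the top strand is position 60.
The reverse primer anneals to the top strand over positions 51–60, i.e. to ACTCAATTAT.
Its sequence written 5'→3' is the reverse complement: ATAATTGAGT.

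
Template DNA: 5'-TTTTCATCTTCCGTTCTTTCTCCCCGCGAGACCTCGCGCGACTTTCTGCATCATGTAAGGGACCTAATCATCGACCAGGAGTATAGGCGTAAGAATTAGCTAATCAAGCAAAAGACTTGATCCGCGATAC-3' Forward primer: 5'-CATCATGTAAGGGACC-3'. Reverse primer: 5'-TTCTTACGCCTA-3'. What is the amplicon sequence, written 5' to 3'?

Scanning the template, CATCATGTAAGGGACC occurs at positions 49–64; this primer anneals to the bottom strand there with its 3' end pointing downstream.
Taking the reverse complement of TTCTTACGCCTA gives TAGGCGTAAGAA, found at positions 84–95 on the template; the primer anneals here to the top strand with its 3' end pointing upstream.
The product is the template from position 49 through 95 (47 bp).

5'-CATCATGTAAGGGACCTAATCATCGACCAGGAGTATAGGCGTAAGAA-3'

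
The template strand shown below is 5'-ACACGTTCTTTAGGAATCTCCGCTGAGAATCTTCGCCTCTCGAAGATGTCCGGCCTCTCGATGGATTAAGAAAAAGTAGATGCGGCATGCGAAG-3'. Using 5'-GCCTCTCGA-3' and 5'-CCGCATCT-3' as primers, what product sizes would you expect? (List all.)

51 bp, 33 bp

The forward primer GCCTCTCGA matches the top strand at positions 35–43, 53–61.
The reverse primer's reverse complement is AGATGCGG, matching at positions 78–85.
Each forward site pairs with the reverse site to give a product ending at position 85: sizes 51, 33 bp.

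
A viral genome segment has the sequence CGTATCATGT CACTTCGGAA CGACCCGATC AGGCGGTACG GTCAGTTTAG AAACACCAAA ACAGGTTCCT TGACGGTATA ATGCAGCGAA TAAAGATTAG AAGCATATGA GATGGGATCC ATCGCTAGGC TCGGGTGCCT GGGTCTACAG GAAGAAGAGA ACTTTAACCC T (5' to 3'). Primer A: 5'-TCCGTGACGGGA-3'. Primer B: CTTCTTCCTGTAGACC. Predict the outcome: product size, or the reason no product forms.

No product — primer A has no binding site in the template.

Primer A (TCCGTGACGGGA) does not match the top strand, and its reverse complement TCCCGTCACGGA does not match either.
With no annealing site for primer A, no amplification occurs.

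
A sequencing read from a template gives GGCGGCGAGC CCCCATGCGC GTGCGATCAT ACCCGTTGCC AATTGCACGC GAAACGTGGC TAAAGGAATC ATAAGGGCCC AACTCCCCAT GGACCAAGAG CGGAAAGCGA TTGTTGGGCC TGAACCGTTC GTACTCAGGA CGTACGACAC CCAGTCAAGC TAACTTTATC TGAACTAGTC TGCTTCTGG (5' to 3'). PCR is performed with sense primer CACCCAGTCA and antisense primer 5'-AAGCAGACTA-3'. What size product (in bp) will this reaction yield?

38 bp

The forward primer matches the template at positions 148–157.
Reverse complement of the reverse primer: TAGTCTGCTT. This occurs on the top strand at positions 176–185.
The product runs from position 148 to position 185, so its length is 185 − 148 + 1 = 38 bp.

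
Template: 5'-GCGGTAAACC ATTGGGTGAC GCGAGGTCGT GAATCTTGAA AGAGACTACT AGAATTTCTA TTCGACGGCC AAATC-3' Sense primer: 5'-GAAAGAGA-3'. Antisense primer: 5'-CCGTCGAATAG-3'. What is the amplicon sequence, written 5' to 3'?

5'-GAAAGAGACTACTAGAATTTCTATTCGACGG-3'

The forward primer matches the template at positions 38–45.
Reverse complement of the reverse primer: CTATTCGACGG. This occurs on the top strand at positions 58–68.
The product is the template from position 38 through 68 (31 bp).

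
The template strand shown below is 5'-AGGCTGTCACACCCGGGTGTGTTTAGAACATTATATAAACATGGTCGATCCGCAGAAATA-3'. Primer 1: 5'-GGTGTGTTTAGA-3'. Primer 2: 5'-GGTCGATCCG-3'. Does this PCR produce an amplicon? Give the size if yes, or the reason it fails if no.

Primer 1 (GGTGTGTTTAGA) matches the top strand at positions 16–27 (3' end points downstream).
Primer 2 (GGTCGATCCG) also matches the top strand directly, at positions 43–52 — its reverse complement CGGATCGACC is not present.
Both primers anneal to the bottom strand with 3' ends pointing the same way, so neither can prime synthesis back toward the other.

No product — both primers anneal to the same strand and extend in the same direction.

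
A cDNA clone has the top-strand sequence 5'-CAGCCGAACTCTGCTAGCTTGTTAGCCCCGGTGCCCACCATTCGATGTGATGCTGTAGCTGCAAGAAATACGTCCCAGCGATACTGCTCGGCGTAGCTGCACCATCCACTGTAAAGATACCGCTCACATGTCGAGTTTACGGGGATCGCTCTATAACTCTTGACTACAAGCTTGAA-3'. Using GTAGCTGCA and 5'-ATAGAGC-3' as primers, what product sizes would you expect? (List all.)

The forward primer GTAGCTGCA matches the top strand at positions 55–63, 93–101.
The reverse primer's reverse complement is GCTCTAT, matching at positions 148–154.
Each forward site pairs with the reverse site to give a product ending at position 154: sizes 100, 62 bp.

100 bp, 62 bp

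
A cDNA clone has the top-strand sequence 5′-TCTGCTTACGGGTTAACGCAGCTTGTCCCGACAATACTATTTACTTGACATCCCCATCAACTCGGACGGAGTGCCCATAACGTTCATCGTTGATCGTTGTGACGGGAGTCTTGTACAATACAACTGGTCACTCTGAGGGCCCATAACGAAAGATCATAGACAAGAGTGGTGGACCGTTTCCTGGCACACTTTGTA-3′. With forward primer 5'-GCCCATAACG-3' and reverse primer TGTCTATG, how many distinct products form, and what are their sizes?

Two products: 90 bp, 24 bp

The forward primer GCCCATAACG matches the top strand at positions 73–82, 139–148.
The reverse primer's reverse complement is CATAGACA, matching at positions 155–162.
Each forward site pairs with the reverse site to give a product ending at position 162: sizes 90, 24 bp.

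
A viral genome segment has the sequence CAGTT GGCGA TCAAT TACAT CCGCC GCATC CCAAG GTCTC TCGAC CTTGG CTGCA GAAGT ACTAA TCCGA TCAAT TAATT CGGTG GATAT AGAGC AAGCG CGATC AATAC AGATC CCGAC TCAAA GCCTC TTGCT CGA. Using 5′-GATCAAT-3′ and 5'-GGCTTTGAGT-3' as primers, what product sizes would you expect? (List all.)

The forward primer GATCAAT matches the top strand at positions 9–15, 69–75, 102–108.
The reverse primer's reverse complement is ACTCAAAGCC, matching at positions 119–128.
Each forward site pairs with the reverse site to give a product ending at position 128: sizes 120, 60, 27 bp.

120 bp, 60 bp, 27 bp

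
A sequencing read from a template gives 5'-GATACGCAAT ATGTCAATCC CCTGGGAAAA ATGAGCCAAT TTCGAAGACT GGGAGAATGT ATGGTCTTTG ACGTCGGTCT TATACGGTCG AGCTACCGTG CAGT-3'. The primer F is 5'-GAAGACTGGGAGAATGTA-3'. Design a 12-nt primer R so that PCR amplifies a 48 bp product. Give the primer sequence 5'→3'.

5'-TCGACCGTATAA-3'

The forward primer binds at positions 44–61, so a 48 bp product ends at position 44 + 48 − 1 = 91.
The reverse primer anneals to the top strand over positions 80–91, i.e. to TTATACGGTCGA.
Its sequence written 5'→3' is the reverse complement: TCGACCGTATAA.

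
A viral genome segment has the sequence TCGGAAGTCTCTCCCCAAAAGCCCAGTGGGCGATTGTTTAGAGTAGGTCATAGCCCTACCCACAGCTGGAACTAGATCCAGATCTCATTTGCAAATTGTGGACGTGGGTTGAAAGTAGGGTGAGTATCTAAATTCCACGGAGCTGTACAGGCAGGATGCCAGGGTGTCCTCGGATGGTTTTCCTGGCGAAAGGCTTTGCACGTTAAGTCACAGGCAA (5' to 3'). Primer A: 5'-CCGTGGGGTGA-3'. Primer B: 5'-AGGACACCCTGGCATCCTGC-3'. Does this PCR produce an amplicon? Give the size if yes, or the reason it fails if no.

Primer A (CCGTGGGGTGA) does not match the top strand, and its reverse complement TCACCCCACGG does not match either.
With no annealing site for primer A, no amplification occurs.

No product — primer A has no binding site in the template.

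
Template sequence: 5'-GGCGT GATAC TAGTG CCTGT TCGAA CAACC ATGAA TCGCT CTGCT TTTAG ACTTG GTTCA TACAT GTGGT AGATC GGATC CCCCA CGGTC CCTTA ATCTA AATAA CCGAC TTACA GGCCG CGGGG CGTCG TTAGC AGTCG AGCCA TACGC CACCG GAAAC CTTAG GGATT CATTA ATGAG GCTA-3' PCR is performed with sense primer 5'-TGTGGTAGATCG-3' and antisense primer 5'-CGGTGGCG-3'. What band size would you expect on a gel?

91 bp

The forward primer matches the template at positions 65–76.
Reverse complement of the reverse primer: CGCCACCG. This occurs on the top strand at positions 148–155.
Amplicon spans positions 65–155: 91 bp.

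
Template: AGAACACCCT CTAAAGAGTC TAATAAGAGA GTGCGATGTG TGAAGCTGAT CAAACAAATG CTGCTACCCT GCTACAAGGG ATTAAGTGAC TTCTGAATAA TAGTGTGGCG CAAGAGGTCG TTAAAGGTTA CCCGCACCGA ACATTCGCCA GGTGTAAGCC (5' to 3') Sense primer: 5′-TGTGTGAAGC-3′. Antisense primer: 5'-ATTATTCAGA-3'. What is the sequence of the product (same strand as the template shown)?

Scanning the template, TGTGTGAAGC occurs at positions 37–46; this primer anneals to the bottom strand there with its 3' end pointing downstream.
The reverse primer's reverse complement is TCTGAATAAT, which matches the template at positions 92–101.
The product is the template from position 37 through 101 (65 bp).

5'-TGTGTGAAGCTGATCAAACAAATGCTGCTACCCTGCTACAAGGGATTAAGTGACTTCTGAATAAT-3'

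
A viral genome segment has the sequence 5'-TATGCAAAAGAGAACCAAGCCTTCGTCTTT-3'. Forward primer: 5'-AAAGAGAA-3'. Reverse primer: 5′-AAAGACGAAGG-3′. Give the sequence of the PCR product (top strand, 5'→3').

5'-AAAGAGAACCAAGCCTTCGTCTTT-3'

Scanning the template, AAAGAGAA occurs at positions 7–14; this primer anneals to the bottom strand there with its 3' end pointing downstream.
The reverse primer's reverse complement is CCTTCGTCTTT, which matches the template at positions 20–30.
The product is the template from position 7 through 30 (24 bp).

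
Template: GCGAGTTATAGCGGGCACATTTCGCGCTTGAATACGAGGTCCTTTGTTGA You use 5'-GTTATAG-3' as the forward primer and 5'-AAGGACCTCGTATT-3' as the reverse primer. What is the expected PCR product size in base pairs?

40 bp

Forward primer GTTATAG is found on the top strand at positions 5–11.
The reverse primer's reverse complement is AATACGAGGTCCTT, which matches the template at positions 31–44.
Product length = (reverse-primer end) − (forward-primer start) + 1 = 44 − 5 + 1 = 40 bp.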